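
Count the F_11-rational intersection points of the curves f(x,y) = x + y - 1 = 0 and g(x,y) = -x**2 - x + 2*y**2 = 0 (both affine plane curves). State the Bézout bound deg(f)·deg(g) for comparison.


Common zeros: ∅; count = 0; Bézout bound = 2.

deg(f) = 1, deg(g) = 2, so Bézout bound = 2.
Scan x ∈ F_11. For each x, list the y ∈ F_11 with f(x, y) ≡ 0 and those with g(x, y) ≡ 0 (mod 11); the common zeros in that column are the intersection.
  x = 0: f ≡ 0 at y ∈ {1}; g ≡ 0 at y ∈ {0}; common: ∅.
  x = 1: f ≡ 0 at y ∈ {0}; g ≡ 0 at y ∈ {1, 10}; common: ∅.
  x = 2: f ≡ 0 at y ∈ {10}; g ≡ 0 at y ∈ {5, 6}; common: ∅.
  x = 3: f ≡ 0 at y ∈ {9}; g ≡ 0 at y ∈ ∅; common: ∅.
  x = 4: f ≡ 0 at y ∈ {8}; g ≡ 0 at y ∈ ∅; common: ∅.
  x = 5: f ≡ 0 at y ∈ {7}; g ≡ 0 at y ∈ {2, 9}; common: ∅.
  x = 6: f ≡ 0 at y ∈ {6}; g ≡ 0 at y ∈ ∅; common: ∅.
  x = 7: f ≡ 0 at y ∈ {5}; g ≡ 0 at y ∈ ∅; common: ∅.
  x = 8: f ≡ 0 at y ∈ {4}; g ≡ 0 at y ∈ {5, 6}; common: ∅.
  x = 9: f ≡ 0 at y ∈ {3}; g ≡ 0 at y ∈ {1, 10}; common: ∅.
  x = 10: f ≡ 0 at y ∈ {2}; g ≡ 0 at y ∈ {0}; common: ∅.
Collecting: common zeros = ∅, so the count is 0.
Comparison with the Bézout bound: 0 ≤ 2 = deg(f)·deg(g), as expected for curves with no common component (the affine F_11-count falls short of the bound because intersections may lie at infinity, over extension fields, or carry multiplicity).


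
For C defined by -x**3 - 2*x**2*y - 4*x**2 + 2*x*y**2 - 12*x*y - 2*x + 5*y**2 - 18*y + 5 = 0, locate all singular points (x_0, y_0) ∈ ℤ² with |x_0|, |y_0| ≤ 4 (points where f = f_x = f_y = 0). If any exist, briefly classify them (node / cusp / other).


Singular points: {(-2, 1)}; classification: cusp.

Compute partial derivatives:
  f_x = -3*x**2 - 4*x*y - 8*x + 2*y**2 - 12*y - 2.
  f_y = -2*x**2 + 4*x*y - 12*x + 10*y - 18.
Scan x_0 ∈ {−4, ..., 4}. For each x_0, f_y(x_0, y) is a polynomial in y; find its integer roots y ∈ {−4, ..., 4}, then test f_x and f at those candidates.
  x = -4: f_y(-4, y) = -6*y - 2; no integer root y with |y| ≤ 4.
  x = -3: f_y(-3, y) = -2*y; vanishes at y ∈ {0}. (-3, 0): f_x = -5 ≠ 0.
  x = -2: f_y(-2, y) = 2*y - 2; vanishes at y ∈ {1}. (-2, 1): f_x = 0, f = 0 — SINGULAR.
  x = -1: f_y(-1, y) = 6*y - 8; no integer root y with |y| ≤ 4.
  x = 0: f_y(0, y) = 10*y - 18; no integer root y with |y| ≤ 4.
  x = 1: f_y(1, y) = 14*y - 32; no integer root y with |y| ≤ 4.
  x = 2: f_y(2, y) = 18*y - 50; no integer root y with |y| ≤ 4.
  x = 3: f_y(3, y) = 22*y - 72; no integer root y with |y| ≤ 4.
  x = 4: f_y(4, y) = 26*y - 98; no integer root y with |y| ≤ 4.
Only singular point on the grid: (-2, 1).
Classify: substitute x = -2 + u, y = 1 + v and expand: f = -u**3 - 2*u**2*v + 2*u*v**2 + v**2.
No constant or linear terms (consistent with a singular point). Quadratic part: v**2. Cubic part: -u**3 - 2*u**2*v + 2*u*v**2.
The quadratic part v**2 is a perfect square, so there is a single (double) tangent line v = 0, i.e. y = 1. Restricting the cubic part to that line (v = 0) leaves -u**3 ≠ 0, so f is not divisible by v and the branch is v² ≈ u**3 to lowest order — this is a cusp.
Classification: cusp.


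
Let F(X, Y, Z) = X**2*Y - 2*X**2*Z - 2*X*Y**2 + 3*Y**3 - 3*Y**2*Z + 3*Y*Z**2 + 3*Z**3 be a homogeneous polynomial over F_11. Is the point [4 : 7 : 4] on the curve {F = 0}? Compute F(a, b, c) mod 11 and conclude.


F(4,7,4) ≡ 0 (mod 11); P is on the curve.

Evaluate F(4, 7, 4) term-by-term (mod 11).
  X**2*Y ↦ 1·16·7·1 = 112
  -2*X**2*Z ↦ -2·16·1·4 = -128
  -2*X*Y**2 ↦ -2·4·49·1 = -392
  3*Y**3 ↦ 3·1·343·1 = 1029
  -3*Y**2*Z ↦ -3·1·49·4 = -588
  3*Y*Z**2 ↦ 3·1·7·16 = 336
  3*Z**3 ↦ 3·1·1·64 = 192
Sum: F(4, 7, 4) = (112) + (-128) + (-392) + (1029) + (-588) + (336) + (192) = 561.
Reducing mod 11: 561 ≡ 0 (mod 11).
Since F(a, b, c) ≡ 0 (mod 11), P lies on the curve.


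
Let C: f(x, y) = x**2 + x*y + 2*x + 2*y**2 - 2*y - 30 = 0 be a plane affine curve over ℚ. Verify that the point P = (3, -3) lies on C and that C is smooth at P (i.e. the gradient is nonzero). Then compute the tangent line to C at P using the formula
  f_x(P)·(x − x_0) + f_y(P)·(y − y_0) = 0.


Tangent line at P: 5*x - 11*y - 48 = 0.

Step 1: f(3, -3) = 0, so P lies on C.
Step 2: partial derivatives
  f_x(x, y) = 2*x + y + 2, f_y(x, y) = x + 4*y - 2.
  f_x(P) = 5, f_y(P) = -11 (gradient nonzero, so P is smooth).
Step 3: tangent line at P: 5·(x − 3) + -11·(y − -3) = 0.
Expanding: 5*x - 11*y - 48 = 0.


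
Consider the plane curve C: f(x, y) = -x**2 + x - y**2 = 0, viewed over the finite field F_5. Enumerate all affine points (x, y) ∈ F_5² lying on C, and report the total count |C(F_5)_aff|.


Affine F_5-points: {(0, 0), (1, 0), (3, 2), (3, 3)}; count = 4.

For each of the 25 pairs (x, y) ∈ F_5², evaluate f(x, y) mod 5. Record the zeros.
  x = 0: [0↦0, 1↦4, 2↦1, 3↦1, 4↦4]  zeros at y ∈ {0}
  x = 1: [0↦0, 1↦4, 2↦1, 3↦1, 4↦4]  zeros at y ∈ {0}
  x = 2: [0↦3, 1↦2, 2↦4, 3↦4, 4↦2]  zeros at y ∈ ∅
  x = 3: [0↦4, 1↦3, 2↦0, 3↦0, 4↦3]  zeros at y ∈ {2, 3}
  x = 4: [0↦3, 1↦2, 2↦4, 3↦4, 4↦2]  zeros at y ∈ ∅
Collecting zeros: affine points = {(0, 0), (1, 0), (3, 2), (3, 3)}.
Total count |C(F_5)_aff| = 4.


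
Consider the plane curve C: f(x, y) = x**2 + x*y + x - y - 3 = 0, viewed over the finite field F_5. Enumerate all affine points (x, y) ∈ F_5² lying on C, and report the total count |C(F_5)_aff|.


Affine F_5-points: {(0, 2), (2, 2), (3, 3), (4, 1)}; count = 4.

For each of the 25 pairs (x, y) ∈ F_5², evaluate f(x, y) mod 5. Record the zeros.
  x = 0: [0↦2, 1↦1, 2↦0, 3↦4, 4↦3]  zeros at y ∈ {2}
  x = 1: [0↦4, 1↦4, 2↦4, 3↦4, 4↦4]  zeros at y ∈ ∅
  x = 2: [0↦3, 1↦4, 2↦0, 3↦1, 4↦2]  zeros at y ∈ {2}
  x = 3: [0↦4, 1↦1, 2↦3, 3↦0, 4↦2]  zeros at y ∈ {3}
  x = 4: [0↦2, 1↦0, 2↦3, 3↦1, 4↦4]  zeros at y ∈ {1}
Collecting zeros: affine points = {(0, 2), (2, 2), (3, 3), (4, 1)}.
Total count |C(F_5)_aff| = 4.


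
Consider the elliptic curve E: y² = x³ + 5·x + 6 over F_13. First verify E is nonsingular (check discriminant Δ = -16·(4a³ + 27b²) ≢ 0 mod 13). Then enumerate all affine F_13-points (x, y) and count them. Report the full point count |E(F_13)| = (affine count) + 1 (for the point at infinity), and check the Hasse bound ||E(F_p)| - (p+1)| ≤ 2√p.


Affine points = {(1, 5), (1, 8), (3, 3), (3, 10), (4, 5), (4, 8), (5, 0), (8, 5), (8, 8), (9, 0), (10, 4), (10, 9), (11, 1), (11, 12), (12, 0)}; affine count = 15; |E(F_13)| = 16.

Discriminant check: Δ ∝ 4a³ + 27b² = 4·5³ + 27·6² = 4·125 + 27·36 ≡ 3 (mod 13). Nonzero ⇒ E is nonsingular.
For each x ∈ F_13, compute rhs = x³ + 5·x + 6 mod 13, then count y ∈ F_13 with y² ≡ rhs.
  x = 0: rhs = 6, matching y values: none (0 points).
  x = 1: rhs = 12, matching y values: 5, 8 (2 points).
  x = 2: rhs = 11, matching y values: none (0 points).
  x = 3: rhs = 9, matching y values: 3, 10 (2 points).
  x = 4: rhs = 12, matching y values: 5, 8 (2 points).
  x = 5: rhs = 0, matching y values: 0 (1 points).
  x = 6: rhs = 5, matching y values: none (0 points).
  x = 7: rhs = 7, matching y values: none (0 points).
  x = 8: rhs = 12, matching y values: 5, 8 (2 points).
  x = 9: rhs = 0, matching y values: 0 (1 points).
  x = 10: rhs = 3, matching y values: 4, 9 (2 points).
  x = 11: rhs = 1, matching y values: 1, 12 (2 points).
  x = 12: rhs = 0, matching y values: 0 (1 points).
Total affine count: 15.
Full point count |E(F_13)| = 15 + 1 = 16.
Hasse bound: |16 − (13+1)| = |2| = 2 ≤ 2√13 ≈ 7.2111 ✓.


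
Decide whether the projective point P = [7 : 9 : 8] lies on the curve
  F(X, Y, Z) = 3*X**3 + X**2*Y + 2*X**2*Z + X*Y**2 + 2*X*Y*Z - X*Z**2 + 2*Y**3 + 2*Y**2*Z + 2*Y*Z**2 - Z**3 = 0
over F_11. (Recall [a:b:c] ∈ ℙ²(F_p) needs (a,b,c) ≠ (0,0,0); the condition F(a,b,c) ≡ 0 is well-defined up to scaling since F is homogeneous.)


F(7,9,8) ≡ 10 (mod 11); P is NOT on the curve.

Evaluate F(7, 9, 8) term-by-term (mod 11).
  3*X**3 ↦ 3·343·1·1 = 1029
  X**2*Y ↦ 1·49·9·1 = 441
  2*X**2*Z ↦ 2·49·1·8 = 784
  X*Y**2 ↦ 1·7·81·1 = 567
  2*X*Y*Z ↦ 2·7·9·8 = 1008
  -X*Z**2 ↦ -1·7·1·64 = -448
  2*Y**3 ↦ 2·1·729·1 = 1458
  2*Y**2*Z ↦ 2·1·81·8 = 1296
  2*Y*Z**2 ↦ 2·1·9·64 = 1152
  -Z**3 ↦ -1·1·1·512 = -512
Sum: F(7, 9, 8) = (1029) + (441) + (784) + (567) + (1008) + (-448) + (1458) + (1296) + (1152) + (-512) = 6775.
Reducing mod 11: 6775 ≡ 10 (mod 11).
Since F(a, b, c) ≡ 10 ≠ 0 (mod 11), P does NOT lie on the curve.


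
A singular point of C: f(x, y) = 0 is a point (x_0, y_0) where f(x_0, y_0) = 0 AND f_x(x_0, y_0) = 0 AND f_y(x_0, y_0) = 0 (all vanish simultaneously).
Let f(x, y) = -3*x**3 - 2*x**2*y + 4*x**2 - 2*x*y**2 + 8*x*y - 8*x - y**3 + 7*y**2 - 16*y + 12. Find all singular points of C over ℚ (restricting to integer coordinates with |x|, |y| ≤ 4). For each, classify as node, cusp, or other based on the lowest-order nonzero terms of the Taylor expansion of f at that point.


Singular points: {(0, 2)}; classification: cusp.

Compute partial derivatives:
  f_x = -9*x**2 - 4*x*y + 8*x - 2*y**2 + 8*y - 8.
  f_y = -2*x**2 - 4*x*y + 8*x - 3*y**2 + 14*y - 16.
Scan x_0 ∈ {−4, ..., 4}. For each x_0, f_y(x_0, y) is a polynomial in y; find its integer roots y ∈ {−4, ..., 4}, then test f_x and f at those candidates.
  x = -4: f_y(-4, y) = -3*y**2 + 30*y - 80; no integer root y with |y| ≤ 4.
  x = -3: f_y(-3, y) = -3*y**2 + 26*y - 58; no integer root y with |y| ≤ 4.
  x = -2: f_y(-2, y) = -3*y**2 + 22*y - 40; vanishes at y ∈ {4}. (-2, 4): f_x = -28 ≠ 0.
  x = -1: f_y(-1, y) = -3*y**2 + 18*y - 26; no integer root y with |y| ≤ 4.
  x = 0: f_y(0, y) = -3*y**2 + 14*y - 16; vanishes at y ∈ {2}. (0, 2): f_x = 0, f = 0 — SINGULAR.
  x = 1: f_y(1, y) = -3*y**2 + 10*y - 10; no integer root y with |y| ≤ 4.
  x = 2: f_y(2, y) = -3*y**2 + 6*y - 8; no integer root y with |y| ≤ 4.
  x = 3: f_y(3, y) = -3*y**2 + 2*y - 10; no integer root y with |y| ≤ 4.
  x = 4: f_y(4, y) = -3*y**2 - 2*y - 16; no integer root y with |y| ≤ 4.
Only singular point on the grid: (0, 2).
Classify: substitute x = 0 + u, y = 2 + v and expand: f = -3*u**3 - 2*u**2*v - 2*u*v**2 - v**3 + v**2.
No constant or linear terms (consistent with a singular point). Quadratic part: v**2. Cubic part: -3*u**3 - 2*u**2*v - 2*u*v**2 - v**3.
The quadratic part v**2 is a perfect square, so there is a single (double) tangent line v = 0, i.e. y = 2. Restricting the cubic part to that line (v = 0) leaves -3*u**3 ≠ 0, so f is not divisible by v and the branch is v² ≈ 3*u**3 to lowest order — this is a cusp.
Classification: cusp.


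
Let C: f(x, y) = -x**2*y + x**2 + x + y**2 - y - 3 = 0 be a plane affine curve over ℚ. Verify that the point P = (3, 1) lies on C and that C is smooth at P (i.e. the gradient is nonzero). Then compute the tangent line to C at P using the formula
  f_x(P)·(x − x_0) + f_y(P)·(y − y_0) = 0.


Tangent line at P: x - 8*y + 5 = 0.

Step 1: f(3, 1) = 0, so P lies on C.
Step 2: partial derivatives
  f_x(x, y) = -2*x*y + 2*x + 1, f_y(x, y) = -x**2 + 2*y - 1.
  f_x(P) = 1, f_y(P) = -8 (gradient nonzero, so P is smooth).
Step 3: tangent line at P: 1·(x − 3) + -8·(y − 1) = 0.
Expanding: x - 8*y + 5 = 0.


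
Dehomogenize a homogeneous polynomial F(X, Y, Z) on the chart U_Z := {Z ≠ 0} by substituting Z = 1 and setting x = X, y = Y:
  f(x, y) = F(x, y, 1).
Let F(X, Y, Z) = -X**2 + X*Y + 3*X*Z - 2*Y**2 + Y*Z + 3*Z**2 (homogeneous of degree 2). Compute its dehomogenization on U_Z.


f(x, y) = -x**2 + x*y + 3*x - 2*y**2 + y + 3

On U_Z we set Z = 1. Each monomial c·X^i·Y^j·Z^k in F becomes c·x^i·y^j·1^k = c·x^i·y^j.
Substituting Z = 1: F(X, Y, 1) = -x**2 + x*y + 3*x - 2*y**2 + y + 3.
Note: deg(f) ≤ deg(F) = 2; strict inequality happens when F is divisible by Z (lost terms).


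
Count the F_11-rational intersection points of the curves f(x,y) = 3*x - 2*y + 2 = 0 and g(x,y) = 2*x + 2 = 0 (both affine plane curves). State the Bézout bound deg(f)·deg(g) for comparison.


Common zeros: {(10, 5)}; count = 1; Bézout bound = 1.

deg(f) = 1, deg(g) = 1, so Bézout bound = 1.
Scan x ∈ F_11. For each x, list the y ∈ F_11 with f(x, y) ≡ 0 and those with g(x, y) ≡ 0 (mod 11); the common zeros in that column are the intersection.
  x = 0: f ≡ 0 at y ∈ {1}; g ≡ 0 at y ∈ ∅; common: ∅.
  x = 1: f ≡ 0 at y ∈ {8}; g ≡ 0 at y ∈ ∅; common: ∅.
  x = 2: f ≡ 0 at y ∈ {4}; g ≡ 0 at y ∈ ∅; common: ∅.
  x = 3: f ≡ 0 at y ∈ {0}; g ≡ 0 at y ∈ ∅; common: ∅.
  x = 4: f ≡ 0 at y ∈ {7}; g ≡ 0 at y ∈ ∅; common: ∅.
  x = 5: f ≡ 0 at y ∈ {3}; g ≡ 0 at y ∈ ∅; common: ∅.
  x = 6: f ≡ 0 at y ∈ {10}; g ≡ 0 at y ∈ ∅; common: ∅.
  x = 7: f ≡ 0 at y ∈ {6}; g ≡ 0 at y ∈ ∅; common: ∅.
  x = 8: f ≡ 0 at y ∈ {2}; g ≡ 0 at y ∈ ∅; common: ∅.
  x = 9: f ≡ 0 at y ∈ {9}; g ≡ 0 at y ∈ ∅; common: ∅.
  x = 10: f ≡ 0 at y ∈ {5}; g ≡ 0 at y ∈ {0, 1, 2, 3, 4, 5, 6, 7, 8, 9, 10}; common: {5}.
Collecting: common zeros = {(10, 5)}, so the count is 1.
Comparison with the Bézout bound: 1 ≤ 1 = deg(f)·deg(g), as expected for curves with no common component (the bound is attained).


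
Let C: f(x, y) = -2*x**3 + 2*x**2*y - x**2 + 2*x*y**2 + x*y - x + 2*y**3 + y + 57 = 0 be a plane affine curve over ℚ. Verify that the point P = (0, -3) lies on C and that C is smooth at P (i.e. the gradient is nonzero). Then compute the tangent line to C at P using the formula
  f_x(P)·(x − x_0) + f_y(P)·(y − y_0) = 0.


Tangent line at P: 14*x + 55*y + 165 = 0.

Step 1: f(0, -3) = 0, so P lies on C.
Step 2: partial derivatives
  f_x(x, y) = -6*x**2 + 4*x*y - 2*x + 2*y**2 + y - 1, f_y(x, y) = 2*x**2 + 4*x*y + x + 6*y**2 + 1.
  f_x(P) = 14, f_y(P) = 55 (gradient nonzero, so P is smooth).
Step 3: tangent line at P: 14·(x − 0) + 55·(y − -3) = 0.
Expanding: 14*x + 55*y + 165 = 0.


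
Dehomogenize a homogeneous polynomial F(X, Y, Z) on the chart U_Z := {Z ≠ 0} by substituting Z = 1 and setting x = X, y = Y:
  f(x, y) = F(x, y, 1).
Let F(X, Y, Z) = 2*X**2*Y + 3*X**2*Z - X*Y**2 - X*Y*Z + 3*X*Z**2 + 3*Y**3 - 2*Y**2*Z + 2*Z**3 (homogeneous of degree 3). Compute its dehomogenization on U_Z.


f(x, y) = 2*x**2*y + 3*x**2 - x*y**2 - x*y + 3*x + 3*y**3 - 2*y**2 + 2

On U_Z we set Z = 1. Each monomial c·X^i·Y^j·Z^k in F becomes c·x^i·y^j·1^k = c·x^i·y^j.
Substituting Z = 1: F(X, Y, 1) = 2*x**2*y + 3*x**2 - x*y**2 - x*y + 3*x + 3*y**3 - 2*y**2 + 2.
Note: deg(f) ≤ deg(F) = 3; strict inequality happens when F is divisible by Z (lost terms).


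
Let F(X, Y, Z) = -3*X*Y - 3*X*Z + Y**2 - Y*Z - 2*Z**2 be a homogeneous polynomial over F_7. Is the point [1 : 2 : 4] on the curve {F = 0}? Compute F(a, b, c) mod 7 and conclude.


F(1,2,4) ≡ 2 (mod 7); P is NOT on the curve.

Evaluate F(1, 2, 4) term-by-term (mod 7).
  -3*X*Y ↦ -3·1·2·1 = -6
  -3*X*Z ↦ -3·1·1·4 = -12
  Y**2 ↦ 1·1·4·1 = 4
  -Y*Z ↦ -1·1·2·4 = -8
  -2*Z**2 ↦ -2·1·1·16 = -32
Sum: F(1, 2, 4) = (-6) + (-12) + (4) + (-8) + (-32) = -54.
Reducing mod 7: -54 ≡ 2 (mod 7).
Since F(a, b, c) ≡ 2 ≠ 0 (mod 7), P does NOT lie on the curve.


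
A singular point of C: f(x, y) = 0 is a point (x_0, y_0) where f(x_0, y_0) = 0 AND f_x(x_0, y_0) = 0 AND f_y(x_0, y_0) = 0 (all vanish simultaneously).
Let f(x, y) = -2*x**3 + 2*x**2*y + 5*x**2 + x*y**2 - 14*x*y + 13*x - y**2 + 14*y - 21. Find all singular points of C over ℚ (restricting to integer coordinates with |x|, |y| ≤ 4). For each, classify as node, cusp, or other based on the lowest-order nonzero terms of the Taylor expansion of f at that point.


Singular points: {(2, 3)}; classification: node.

Compute partial derivatives:
  f_x = -6*x**2 + 4*x*y + 10*x + y**2 - 14*y + 13.
  f_y = 2*x**2 + 2*x*y - 14*x - 2*y + 14.
Scan x_0 ∈ {−4, ..., 4}. For each x_0, f_y(x_0, y) is a polynomial in y; find its integer roots y ∈ {−4, ..., 4}, then test f_x and f at those candidates.
  x = -4: f_y(-4, y) = 102 - 10*y; no integer root y with |y| ≤ 4.
  x = -3: f_y(-3, y) = 74 - 8*y; no integer root y with |y| ≤ 4.
  x = -2: f_y(-2, y) = 50 - 6*y; no integer root y with |y| ≤ 4.
  x = -1: f_y(-1, y) = 30 - 4*y; no integer root y with |y| ≤ 4.
  x = 0: f_y(0, y) = 14 - 2*y; no integer root y with |y| ≤ 4.
  x = 1: f_y(1, y) = 2; no integer root y with |y| ≤ 4.
  x = 2: f_y(2, y) = 2*y - 6; vanishes at y ∈ {3}. (2, 3): f_x = 0, f = 0 — SINGULAR.
  x = 3: f_y(3, y) = 4*y - 10; no integer root y with |y| ≤ 4.
  x = 4: f_y(4, y) = 6*y - 10; no integer root y with |y| ≤ 4.
Only singular point on the grid: (2, 3).
Classify: substitute x = 2 + u, y = 3 + v and expand: f = -2*u**3 + 2*u**2*v - u**2 + u*v**2 + v**2.
No constant or linear terms (consistent with a singular point). Quadratic part: -u**2 + v**2. Cubic part: -2*u**3 + 2*u**2*v + u*v**2.
The quadratic part v**2 - u**2 = (v − u)(v + u) splits into two distinct linear factors, so there are two distinct tangent lines y − 3 = ±(x − 2) — this is a node (ordinary double point).
Classification: node.


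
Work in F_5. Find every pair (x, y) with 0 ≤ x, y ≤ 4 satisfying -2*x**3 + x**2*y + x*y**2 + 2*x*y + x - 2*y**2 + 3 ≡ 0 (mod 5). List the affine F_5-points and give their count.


Affine F_5-points: {(0, 2), (0, 3), (2, 2), (4, 1), (4, 2)}; count = 5.

For each of the 25 pairs (x, y) ∈ F_5², evaluate f(x, y) mod 5. Record the zeros.
  x = 0: [0↦3, 1↦1, 2↦0, 3↦0, 4↦1]  zeros at y ∈ {2, 3}
  x = 1: [0↦2, 1↦4, 2↦4, 3↦2, 4↦3]  zeros at y ∈ ∅
  x = 2: [0↦4, 1↦2, 2↦0, 3↦3, 4↦1]  zeros at y ∈ {2}
  x = 3: [0↦2, 1↦3, 2↦1, 3↦1, 4↦3]  zeros at y ∈ ∅
  x = 4: [0↦4, 1↦0, 2↦0, 3↦4, 4↦2]  zeros at y ∈ {1, 2}
Collecting zeros: affine points = {(0, 2), (0, 3), (2, 2), (4, 1), (4, 2)}.
Total count |C(F_5)_aff| = 5.


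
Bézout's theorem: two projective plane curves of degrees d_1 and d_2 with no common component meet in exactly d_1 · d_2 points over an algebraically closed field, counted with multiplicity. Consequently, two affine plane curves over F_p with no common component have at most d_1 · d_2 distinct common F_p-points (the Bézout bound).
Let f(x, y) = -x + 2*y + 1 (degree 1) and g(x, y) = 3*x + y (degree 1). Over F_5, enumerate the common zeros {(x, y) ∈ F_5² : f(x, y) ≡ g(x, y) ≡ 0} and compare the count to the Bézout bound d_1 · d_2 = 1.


Common zeros: {(3, 1)}; count = 1; Bézout bound = 1.

deg(f) = 1, deg(g) = 1, so Bézout bound = 1.
Scan x ∈ F_5. For each x, list the y ∈ F_5 with f(x, y) ≡ 0 and those with g(x, y) ≡ 0 (mod 5); the common zeros in that column are the intersection.
  x = 0: f ≡ 0 at y ∈ {2}; g ≡ 0 at y ∈ {0}; common: ∅.
  x = 1: f ≡ 0 at y ∈ {0}; g ≡ 0 at y ∈ {2}; common: ∅.
  x = 2: f ≡ 0 at y ∈ {3}; g ≡ 0 at y ∈ {4}; common: ∅.
  x = 3: f ≡ 0 at y ∈ {1}; g ≡ 0 at y ∈ {1}; common: {1}.
  x = 4: f ≡ 0 at y ∈ {4}; g ≡ 0 at y ∈ {3}; common: ∅.
Collecting: common zeros = {(3, 1)}, so the count is 1.
Comparison with the Bézout bound: 1 ≤ 1 = deg(f)·deg(g), as expected for curves with no common component (the bound is attained).


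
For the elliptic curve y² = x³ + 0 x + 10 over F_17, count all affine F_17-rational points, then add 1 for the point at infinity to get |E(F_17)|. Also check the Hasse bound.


Affine points = {(2, 1), (2, 16), (5, 4), (5, 13), (7, 8), (7, 9), (9, 5), (9, 12), (11, 7), (11, 10), (12, 2), (12, 15), (14, 0), (15, 6), (15, 11), (16, 3), (16, 14)}; affine count = 17; |E(F_17)| = 18.

Discriminant check: Δ ∝ 4a³ + 27b² = 4·0³ + 27·10² = 4·0 + 27·100 ≡ 14 (mod 17). Nonzero ⇒ E is nonsingular.
For each x ∈ F_17, compute rhs = x³ + 0·x + 10 mod 17, then count y ∈ F_17 with y² ≡ rhs.
  x = 0: rhs = 10, matching y values: none (0 points).
  x = 1: rhs = 11, matching y values: none (0 points).
  x = 2: rhs = 1, matching y values: 1, 16 (2 points).
  x = 3: rhs = 3, matching y values: none (0 points).
  x = 4: rhs = 6, matching y values: none (0 points).
  x = 5: rhs = 16, matching y values: 4, 13 (2 points).
  x = 6: rhs = 5, matching y values: none (0 points).
  x = 7: rhs = 13, matching y values: 8, 9 (2 points).
  x = 8: rhs = 12, matching y values: none (0 points).
  x = 9: rhs = 8, matching y values: 5, 12 (2 points).
  x = 10: rhs = 7, matching y values: none (0 points).
  x = 11: rhs = 15, matching y values: 7, 10 (2 points).
  x = 12: rhs = 4, matching y values: 2, 15 (2 points).
  x = 13: rhs = 14, matching y values: none (0 points).
  x = 14: rhs = 0, matching y values: 0 (1 points).
  x = 15: rhs = 2, matching y values: 6, 11 (2 points).
  x = 16: rhs = 9, matching y values: 3, 14 (2 points).
Total affine count: 17.
Full point count |E(F_17)| = 17 + 1 = 18.
Hasse bound: |18 − (17+1)| = |0| = 0 ≤ 2√17 ≈ 8.2462 ✓.


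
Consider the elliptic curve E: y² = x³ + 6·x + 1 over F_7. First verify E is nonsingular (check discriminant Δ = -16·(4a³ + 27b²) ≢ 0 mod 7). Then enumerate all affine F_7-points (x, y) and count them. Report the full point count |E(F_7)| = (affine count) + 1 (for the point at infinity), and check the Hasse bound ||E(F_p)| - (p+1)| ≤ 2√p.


Affine points = {(0, 1), (0, 6), (1, 1), (1, 6), (2, 0), (3, 2), (3, 5), (5, 3), (5, 4), (6, 1), (6, 6)}; affine count = 11; |E(F_7)| = 12.

Discriminant check: Δ ∝ 4a³ + 27b² = 4·6³ + 27·1² = 4·216 + 27·1 ≡ 2 (mod 7). Nonzero ⇒ E is nonsingular.
For each x ∈ F_7, compute rhs = x³ + 6·x + 1 mod 7, then count y ∈ F_7 with y² ≡ rhs.
  x = 0: rhs = 1, matching y values: 1, 6 (2 points).
  x = 1: rhs = 1, matching y values: 1, 6 (2 points).
  x = 2: rhs = 0, matching y values: 0 (1 points).
  x = 3: rhs = 4, matching y values: 2, 5 (2 points).
  x = 4: rhs = 5, matching y values: none (0 points).
  x = 5: rhs = 2, matching y values: 3, 4 (2 points).
  x = 6: rhs = 1, matching y values: 1, 6 (2 points).
Total affine count: 11.
Full point count |E(F_7)| = 11 + 1 = 12.
Hasse bound: |12 − (7+1)| = |4| = 4 ≤ 2√7 ≈ 5.2915 ✓.


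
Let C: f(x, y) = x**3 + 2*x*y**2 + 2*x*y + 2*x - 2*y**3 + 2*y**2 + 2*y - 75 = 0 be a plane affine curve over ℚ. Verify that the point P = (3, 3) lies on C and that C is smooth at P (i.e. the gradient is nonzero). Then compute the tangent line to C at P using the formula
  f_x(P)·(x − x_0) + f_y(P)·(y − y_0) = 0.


Tangent line at P: 53*x + 2*y - 165 = 0.

Step 1: f(3, 3) = 0, so P lies on C.
Step 2: partial derivatives
  f_x(x, y) = 3*x**2 + 2*y**2 + 2*y + 2, f_y(x, y) = 4*x*y + 2*x - 6*y**2 + 4*y + 2.
  f_x(P) = 53, f_y(P) = 2 (gradient nonzero, so P is smooth).
Step 3: tangent line at P: 53·(x − 3) + 2·(y − 3) = 0.
Expanding: 53*x + 2*y - 165 = 0.


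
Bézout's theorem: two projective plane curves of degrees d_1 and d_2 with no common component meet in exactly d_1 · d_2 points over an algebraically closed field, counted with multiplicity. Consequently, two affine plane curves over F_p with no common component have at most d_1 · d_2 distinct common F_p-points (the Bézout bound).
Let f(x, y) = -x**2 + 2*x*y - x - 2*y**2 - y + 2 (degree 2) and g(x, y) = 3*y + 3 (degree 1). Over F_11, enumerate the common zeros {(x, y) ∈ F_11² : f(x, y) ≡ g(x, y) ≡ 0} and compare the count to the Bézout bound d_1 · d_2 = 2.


Common zeros: ∅; count = 0; Bézout bound = 2.

deg(f) = 2, deg(g) = 1, so Bézout bound = 2.
Scan x ∈ F_11. For each x, list the y ∈ F_11 with f(x, y) ≡ 0 and those with g(x, y) ≡ 0 (mod 11); the common zeros in that column are the intersection.
  x = 0: f ≡ 0 at y ∈ ∅; g ≡ 0 at y ∈ {10}; common: ∅.
  x = 1: f ≡ 0 at y ∈ {0, 6}; g ≡ 0 at y ∈ {10}; common: ∅.
  x = 2: f ≡ 0 at y ∈ ∅; g ≡ 0 at y ∈ {10}; common: ∅.
  x = 3: f ≡ 0 at y ∈ {4}; g ≡ 0 at y ∈ {10}; common: ∅.
  x = 4: f ≡ 0 at y ∈ {4, 5}; g ≡ 0 at y ∈ {10}; common: ∅.
  x = 5: f ≡ 0 at y ∈ {5}; g ≡ 0 at y ∈ {10}; common: ∅.
  x = 6: f ≡ 0 at y ∈ ∅; g ≡ 0 at y ∈ {10}; common: ∅.
  x = 7: f ≡ 0 at y ∈ {3, 9}; g ≡ 0 at y ∈ {10}; common: ∅.
  x = 8: f ≡ 0 at y ∈ ∅; g ≡ 0 at y ∈ {10}; common: ∅.
  x = 9: f ≡ 0 at y ∈ {0, 3}; g ≡ 0 at y ∈ {10}; common: ∅.
  x = 10: f ≡ 0 at y ∈ {6, 9}; g ≡ 0 at y ∈ {10}; common: ∅.
Collecting: common zeros = ∅, so the count is 0.
Comparison with the Bézout bound: 0 ≤ 2 = deg(f)·deg(g), as expected for curves with no common component (the affine F_11-count falls short of the bound because intersections may lie at infinity, over extension fields, or carry multiplicity).


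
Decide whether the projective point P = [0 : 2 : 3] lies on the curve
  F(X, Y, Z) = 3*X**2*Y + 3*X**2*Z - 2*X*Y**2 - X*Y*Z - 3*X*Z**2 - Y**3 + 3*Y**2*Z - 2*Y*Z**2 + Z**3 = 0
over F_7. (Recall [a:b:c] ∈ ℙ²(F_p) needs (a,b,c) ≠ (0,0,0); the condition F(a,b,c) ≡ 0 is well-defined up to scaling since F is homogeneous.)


F(0,2,3) ≡ 5 (mod 7); P is NOT on the curve.

Evaluate F(0, 2, 3) term-by-term (mod 7).
  3*X**2*Y ↦ 3·0·2·1 = 0
  3*X**2*Z ↦ 3·0·1·3 = 0
  -2*X*Y**2 ↦ -2·0·4·1 = 0
  -X*Y*Z ↦ -1·0·2·3 = 0
  -3*X*Z**2 ↦ -3·0·1·9 = 0
  -Y**3 ↦ -1·1·8·1 = -8
  3*Y**2*Z ↦ 3·1·4·3 = 36
  -2*Y*Z**2 ↦ -2·1·2·9 = -36
  Z**3 ↦ 1·1·1·27 = 27
Sum: F(0, 2, 3) = (0) + (0) + (0) + (0) + (0) + (-8) + (36) + (-36) + (27) = 19.
Reducing mod 7: 19 ≡ 5 (mod 7).
Since F(a, b, c) ≡ 5 ≠ 0 (mod 7), P does NOT lie on the curve.


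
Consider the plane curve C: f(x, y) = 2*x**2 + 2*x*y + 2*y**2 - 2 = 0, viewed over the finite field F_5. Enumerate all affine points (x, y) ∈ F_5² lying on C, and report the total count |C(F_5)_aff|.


Affine F_5-points: {(0, 1), (0, 4), (1, 0), (1, 4), (4, 0), (4, 1)}; count = 6.

For each of the 25 pairs (x, y) ∈ F_5², evaluate f(x, y) mod 5. Record the zeros.
  x = 0: [0↦3, 1↦0, 2↦1, 3↦1, 4↦0]  zeros at y ∈ {1, 4}
  x = 1: [0↦0, 1↦4, 2↦2, 3↦4, 4↦0]  zeros at y ∈ {0, 4}
  x = 2: [0↦1, 1↦2, 2↦2, 3↦1, 4↦4]  zeros at y ∈ ∅
  x = 3: [0↦1, 1↦4, 2↦1, 3↦2, 4↦2]  zeros at y ∈ ∅
  x = 4: [0↦0, 1↦0, 2↦4, 3↦2, 4↦4]  zeros at y ∈ {0, 1}
Collecting zeros: affine points = {(0, 1), (0, 4), (1, 0), (1, 4), (4, 0), (4, 1)}.
Total count |C(F_5)_aff| = 6.


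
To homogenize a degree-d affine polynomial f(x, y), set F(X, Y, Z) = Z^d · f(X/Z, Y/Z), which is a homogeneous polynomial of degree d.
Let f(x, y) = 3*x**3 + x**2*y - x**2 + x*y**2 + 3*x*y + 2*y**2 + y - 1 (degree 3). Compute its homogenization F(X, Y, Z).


F(X, Y, Z) = 3*X**3 + X**2*Y - X**2*Z + X*Y**2 + 3*X*Y*Z + 2*Y**2*Z + Y*Z**2 - Z**3

deg(f) = 3.
Substitute x = X/Z, y = Y/Z into f, then multiply by Z^3.
  monomial 3·x^3·y^0 ↦ 3·X^3·Y^0·Z^0.
  monomial 1·x^2·y^1 ↦ 1·X^2·Y^1·Z^0.
  monomial -1·x^2·y^0 ↦ -1·X^2·Y^0·Z^1.
  monomial 1·x^1·y^2 ↦ 1·X^1·Y^2·Z^0.
  monomial 3·x^1·y^1 ↦ 3·X^1·Y^1·Z^1.
  monomial 2·x^0·y^2 ↦ 2·X^0·Y^2·Z^1.
  monomial 1·x^0·y^1 ↦ 1·X^0·Y^1·Z^2.
  monomial -1·x^0·y^0 ↦ -1·X^0·Y^0·Z^3.
Collecting: F(X, Y, Z) = 3*X**3 + X**2*Y - X**2*Z + X*Y**2 + 3*X*Y*Z + 2*Y**2*Z + Y*Z**2 - Z**3.


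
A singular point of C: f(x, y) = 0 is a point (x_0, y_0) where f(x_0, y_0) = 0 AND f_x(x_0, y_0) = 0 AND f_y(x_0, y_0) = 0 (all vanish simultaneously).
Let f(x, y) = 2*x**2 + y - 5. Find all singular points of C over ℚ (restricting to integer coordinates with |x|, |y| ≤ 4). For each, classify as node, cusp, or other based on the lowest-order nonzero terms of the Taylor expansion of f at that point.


No singular points in the scanned grid; C is smooth there.

Compute partial derivatives:
  f_x = 4*x.
  f_y = 1.
f_y = 1 is a nonzero constant, so f_y never vanishes: no point (x, y) can satisfy f = f_x = f_y = 0. In particular no (x, y) ∈ {−4, ..., 4}² is singular; the curve is smooth.


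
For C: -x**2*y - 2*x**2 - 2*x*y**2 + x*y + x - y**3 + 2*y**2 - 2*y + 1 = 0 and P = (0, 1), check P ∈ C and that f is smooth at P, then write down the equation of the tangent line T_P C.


Tangent line at P: 1 - y = 0.

Step 1: f(0, 1) = 0, so P lies on C.
Step 2: partial derivatives
  f_x(x, y) = -2*x*y - 4*x - 2*y**2 + y + 1, f_y(x, y) = -x**2 - 4*x*y + x - 3*y**2 + 4*y - 2.
  f_x(P) = 0, f_y(P) = -1 (gradient nonzero, so P is smooth).
Step 3: tangent line at P: 0·(x − 0) + -1·(y − 1) = 0.
Expanding: 1 - y = 0.


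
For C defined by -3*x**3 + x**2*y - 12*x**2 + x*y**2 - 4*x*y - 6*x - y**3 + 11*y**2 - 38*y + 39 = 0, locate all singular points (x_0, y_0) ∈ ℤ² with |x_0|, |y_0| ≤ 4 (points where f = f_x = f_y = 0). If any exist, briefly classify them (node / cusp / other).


Singular points: {(-1, 3)}; classification: cusp.

Compute partial derivatives:
  f_x = -9*x**2 + 2*x*y - 24*x + y**2 - 4*y - 6.
  f_y = x**2 + 2*x*y - 4*x - 3*y**2 + 22*y - 38.
Scan x_0 ∈ {−4, ..., 4}. For each x_0, f_y(x_0, y) is a polynomial in y; find its integer roots y ∈ {−4, ..., 4}, then test f_x and f at those candidates.
  x = -4: f_y(-4, y) = -3*y**2 + 14*y - 6; no integer root y with |y| ≤ 4.
  x = -3: f_y(-3, y) = -3*y**2 + 16*y - 17; no integer root y with |y| ≤ 4.
  x = -2: f_y(-2, y) = -3*y**2 + 18*y - 26; no integer root y with |y| ≤ 4.
  x = -1: f_y(-1, y) = -3*y**2 + 20*y - 33; vanishes at y ∈ {3}. (-1, 3): f_x = 0, f = 0 — SINGULAR.
  x = 0: f_y(0, y) = -3*y**2 + 22*y - 38; no integer root y with |y| ≤ 4.
  x = 1: f_y(1, y) = -3*y**2 + 24*y - 41; no integer root y with |y| ≤ 4.
  x = 2: f_y(2, y) = -3*y**2 + 26*y - 42; no integer root y with |y| ≤ 4.
  x = 3: f_y(3, y) = -3*y**2 + 28*y - 41; no integer root y with |y| ≤ 4.
  x = 4: f_y(4, y) = -3*y**2 + 30*y - 38; no integer root y with |y| ≤ 4.
Only singular point on the grid: (-1, 3).
Classify: substitute x = -1 + u, y = 3 + v and expand: f = -3*u**3 + u**2*v + u*v**2 - v**3 + v**2.
No constant or linear terms (consistent with a singular point). Quadratic part: v**2. Cubic part: -3*u**3 + u**2*v + u*v**2 - v**3.
The quadratic part v**2 is a perfect square, so there is a single (double) tangent line v = 0, i.e. y = 3. Restricting the cubic part to that line (v = 0) leaves -3*u**3 ≠ 0, so f is not divisible by v and the branch is v² ≈ 3*u**3 to lowest order — this is a cusp.
Classification: cusp.


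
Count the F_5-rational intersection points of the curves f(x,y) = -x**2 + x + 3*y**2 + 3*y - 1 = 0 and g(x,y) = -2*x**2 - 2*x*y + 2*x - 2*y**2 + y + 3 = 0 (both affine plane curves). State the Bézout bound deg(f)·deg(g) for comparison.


Common zeros: {(1, 1), (2, 2)}; count = 2; Bézout bound = 4.

deg(f) = 2, deg(g) = 2, so Bézout bound = 4.
Scan x ∈ F_5. For each x, list the y ∈ F_5 with f(x, y) ≡ 0 and those with g(x, y) ≡ 0 (mod 5); the common zeros in that column are the intersection.
  x = 0: f ≡ 0 at y ∈ {1, 3}; g ≡ 0 at y ∈ {4}; common: ∅.
  x = 1: f ≡ 0 at y ∈ {1, 3}; g ≡ 0 at y ∈ {1}; common: {1}.
  x = 2: f ≡ 0 at y ∈ {2}; g ≡ 0 at y ∈ {2, 4}; common: {2}.
  x = 3: f ≡ 0 at y ∈ ∅; g ≡ 0 at y ∈ ∅; common: ∅.
  x = 4: f ≡ 0 at y ∈ {2}; g ≡ 0 at y ∈ {1, 3}; common: ∅.
Collecting: common zeros = {(1, 1), (2, 2)}, so the count is 2.
Comparison with the Bézout bound: 2 ≤ 4 = deg(f)·deg(g), as expected for curves with no common component (the affine F_5-count falls short of the bound because intersections may lie at infinity, over extension fields, or carry multiplicity).


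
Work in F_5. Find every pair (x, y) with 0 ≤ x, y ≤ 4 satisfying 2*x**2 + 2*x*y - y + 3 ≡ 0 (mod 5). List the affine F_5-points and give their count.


Affine F_5-points: {(0, 3), (1, 0), (2, 3), (4, 0)}; count = 4.

For each of the 25 pairs (x, y) ∈ F_5², evaluate f(x, y) mod 5. Record the zeros.
  x = 0: [0↦3, 1↦2, 2↦1, 3↦0, 4↦4]  zeros at y ∈ {3}
  x = 1: [0↦0, 1↦1, 2↦2, 3↦3, 4↦4]  zeros at y ∈ {0}
  x = 2: [0↦1, 1↦4, 2↦2, 3↦0, 4↦3]  zeros at y ∈ {3}
  x = 3: [0↦1, 1↦1, 2↦1, 3↦1, 4↦1]  zeros at y ∈ ∅
  x = 4: [0↦0, 1↦2, 2↦4, 3↦1, 4↦3]  zeros at y ∈ {0}
Collecting zeros: affine points = {(0, 3), (1, 0), (2, 3), (4, 0)}.
Total count |C(F_5)_aff| = 4.


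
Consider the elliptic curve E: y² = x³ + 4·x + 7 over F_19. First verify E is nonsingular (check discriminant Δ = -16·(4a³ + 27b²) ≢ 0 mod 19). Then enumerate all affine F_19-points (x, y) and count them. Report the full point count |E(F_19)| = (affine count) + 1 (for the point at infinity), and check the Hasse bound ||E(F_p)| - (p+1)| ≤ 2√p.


Affine points = {(0, 8), (0, 11), (2, 2), (2, 17), (4, 7), (4, 12), (5, 0), (6, 0), (7, 6), (7, 13), (8, 0), (12, 4), (12, 15), (16, 5), (16, 14)}; affine count = 15; |E(F_19)| = 16.

Discriminant check: Δ ∝ 4a³ + 27b² = 4·4³ + 27·7² = 4·64 + 27·49 ≡ 2 (mod 19). Nonzero ⇒ E is nonsingular.
For each x ∈ F_19, compute rhs = x³ + 4·x + 7 mod 19, then count y ∈ F_19 with y² ≡ rhs.
  x = 0: rhs = 7, matching y values: 8, 11 (2 points).
  x = 1: rhs = 12, matching y values: none (0 points).
  x = 2: rhs = 4, matching y values: 2, 17 (2 points).
  x = 3: rhs = 8, matching y values: none (0 points).
  x = 4: rhs = 11, matching y values: 7, 12 (2 points).
  x = 5: rhs = 0, matching y values: 0 (1 points).
  x = 6: rhs = 0, matching y values: 0 (1 points).
  x = 7: rhs = 17, matching y values: 6, 13 (2 points).
  x = 8: rhs = 0, matching y values: 0 (1 points).
  x = 9: rhs = 12, matching y values: none (0 points).
  x = 10: rhs = 2, matching y values: none (0 points).
  x = 11: rhs = 14, matching y values: none (0 points).
  x = 12: rhs = 16, matching y values: 4, 15 (2 points).
  x = 13: rhs = 14, matching y values: none (0 points).
  x = 14: rhs = 14, matching y values: none (0 points).
  x = 15: rhs = 3, matching y values: none (0 points).
  x = 16: rhs = 6, matching y values: 5, 14 (2 points).
  x = 17: rhs = 10, matching y values: none (0 points).
  x = 18: rhs = 2, matching y values: none (0 points).
Total affine count: 15.
Full point count |E(F_19)| = 15 + 1 = 16.
Hasse bound: |16 − (19+1)| = |-4| = 4 ≤ 2√19 ≈ 8.7178 ✓.


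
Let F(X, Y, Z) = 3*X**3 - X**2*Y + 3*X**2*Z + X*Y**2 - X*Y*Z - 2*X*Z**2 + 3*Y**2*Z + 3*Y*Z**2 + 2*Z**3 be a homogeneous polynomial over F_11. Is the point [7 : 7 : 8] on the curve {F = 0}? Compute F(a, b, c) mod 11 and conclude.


F(7,7,8) ≡ 6 (mod 11); P is NOT on the curve.

Evaluate F(7, 7, 8) term-by-term (mod 11).
  3*X**3 ↦ 3·343·1·1 = 1029
  -X**2*Y ↦ -1·49·7·1 = -343
  3*X**2*Z ↦ 3·49·1·8 = 1176
  X*Y**2 ↦ 1·7·49·1 = 343
  -X*Y*Z ↦ -1·7·7·8 = -392
  -2*X*Z**2 ↦ -2·7·1·64 = -896
  3*Y**2*Z ↦ 3·1·49·8 = 1176
  3*Y*Z**2 ↦ 3·1·7·64 = 1344
  2*Z**3 ↦ 2·1·1·512 = 1024
Sum: F(7, 7, 8) = (1029) + (-343) + (1176) + (343) + (-392) + (-896) + (1176) + (1344) + (1024) = 4461.
Reducing mod 11: 4461 ≡ 6 (mod 11).
Since F(a, b, c) ≡ 6 ≠ 0 (mod 11), P does NOT lie on the curve.


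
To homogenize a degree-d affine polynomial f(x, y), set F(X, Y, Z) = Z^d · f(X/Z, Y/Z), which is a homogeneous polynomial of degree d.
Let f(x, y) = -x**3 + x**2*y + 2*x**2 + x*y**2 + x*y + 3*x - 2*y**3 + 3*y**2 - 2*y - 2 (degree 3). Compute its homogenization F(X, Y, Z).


F(X, Y, Z) = -X**3 + X**2*Y + 2*X**2*Z + X*Y**2 + X*Y*Z + 3*X*Z**2 - 2*Y**3 + 3*Y**2*Z - 2*Y*Z**2 - 2*Z**3

deg(f) = 3.
Substitute x = X/Z, y = Y/Z into f, then multiply by Z^3.
  monomial -1·x^3·y^0 ↦ -1·X^3·Y^0·Z^0.
  monomial 1·x^2·y^1 ↦ 1·X^2·Y^1·Z^0.
  monomial 2·x^2·y^0 ↦ 2·X^2·Y^0·Z^1.
  monomial 1·x^1·y^2 ↦ 1·X^1·Y^2·Z^0.
  monomial 1·x^1·y^1 ↦ 1·X^1·Y^1·Z^1.
  monomial 3·x^1·y^0 ↦ 3·X^1·Y^0·Z^2.
  monomial -2·x^0·y^3 ↦ -2·X^0·Y^3·Z^0.
  monomial 3·x^0·y^2 ↦ 3·X^0·Y^2·Z^1.
  monomial -2·x^0·y^1 ↦ -2·X^0·Y^1·Z^2.
  monomial -2·x^0·y^0 ↦ -2·X^0·Y^0·Z^3.
Collecting: F(X, Y, Z) = -X**3 + X**2*Y + 2*X**2*Z + X*Y**2 + X*Y*Z + 3*X*Z**2 - 2*Y**3 + 3*Y**2*Z - 2*Y*Z**2 - 2*Z**3.


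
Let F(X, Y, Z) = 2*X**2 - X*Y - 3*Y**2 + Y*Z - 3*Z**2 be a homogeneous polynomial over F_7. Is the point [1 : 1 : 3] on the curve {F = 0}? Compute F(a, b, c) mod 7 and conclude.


F(1,1,3) ≡ 2 (mod 7); P is NOT on the curve.

Evaluate F(1, 1, 3) term-by-term (mod 7).
  2*X**2 ↦ 2·1·1·1 = 2
  -X*Y ↦ -1·1·1·1 = -1
  -3*Y**2 ↦ -3·1·1·1 = -3
  Y*Z ↦ 1·1·1·3 = 3
  -3*Z**2 ↦ -3·1·1·9 = -27
Sum: F(1, 1, 3) = (2) + (-1) + (-3) + (3) + (-27) = -26.
Reducing mod 7: -26 ≡ 2 (mod 7).
Since F(a, b, c) ≡ 2 ≠ 0 (mod 7), P does NOT lie on the curve.


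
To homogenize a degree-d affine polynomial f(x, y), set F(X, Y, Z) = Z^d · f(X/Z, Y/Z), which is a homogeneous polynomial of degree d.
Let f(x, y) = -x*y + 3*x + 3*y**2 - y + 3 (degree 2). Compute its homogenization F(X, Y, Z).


F(X, Y, Z) = -X*Y + 3*X*Z + 3*Y**2 - Y*Z + 3*Z**2

deg(f) = 2.
Substitute x = X/Z, y = Y/Z into f, then multiply by Z^2.
  monomial -1·x^1·y^1 ↦ -1·X^1·Y^1·Z^0.
  monomial 3·x^1·y^0 ↦ 3·X^1·Y^0·Z^1.
  monomial 3·x^0·y^2 ↦ 3·X^0·Y^2·Z^0.
  monomial -1·x^0·y^1 ↦ -1·X^0·Y^1·Z^1.
  monomial 3·x^0·y^0 ↦ 3·X^0·Y^0·Z^2.
Collecting: F(X, Y, Z) = -X*Y + 3*X*Z + 3*Y**2 - Y*Z + 3*Z**2.


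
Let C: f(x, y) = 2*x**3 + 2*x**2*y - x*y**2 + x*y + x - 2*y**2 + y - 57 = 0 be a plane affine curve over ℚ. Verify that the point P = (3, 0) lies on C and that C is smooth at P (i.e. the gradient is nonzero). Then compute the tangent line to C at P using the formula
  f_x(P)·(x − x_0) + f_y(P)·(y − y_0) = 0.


Tangent line at P: 55*x + 22*y - 165 = 0.

Step 1: f(3, 0) = 0, so P lies on C.
Step 2: partial derivatives
  f_x(x, y) = 6*x**2 + 4*x*y - y**2 + y + 1, f_y(x, y) = 2*x**2 - 2*x*y + x - 4*y + 1.
  f_x(P) = 55, f_y(P) = 22 (gradient nonzero, so P is smooth).
Step 3: tangent line at P: 55·(x − 3) + 22·(y − 0) = 0.
Expanding: 55*x + 22*y - 165 = 0.


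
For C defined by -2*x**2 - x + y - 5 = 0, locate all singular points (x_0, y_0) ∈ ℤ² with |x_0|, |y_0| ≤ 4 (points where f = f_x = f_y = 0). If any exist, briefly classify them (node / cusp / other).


No singular points in the scanned grid; C is smooth there.

Compute partial derivatives:
  f_x = -4*x - 1.
  f_y = 1.
f_y = 1 is a nonzero constant, so f_y never vanishes: no point (x, y) can satisfy f = f_x = f_y = 0. In particular no (x, y) ∈ {−4, ..., 4}² is singular; the curve is smooth.


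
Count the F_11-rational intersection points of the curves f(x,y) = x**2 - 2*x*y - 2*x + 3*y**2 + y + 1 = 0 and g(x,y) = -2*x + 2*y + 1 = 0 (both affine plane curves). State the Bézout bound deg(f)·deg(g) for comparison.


Common zeros: ∅; count = 0; Bézout bound = 2.

deg(f) = 2, deg(g) = 1, so Bézout bound = 2.
Scan x ∈ F_11. For each x, list the y ∈ F_11 with f(x, y) ≡ 0 and those with g(x, y) ≡ 0 (mod 11); the common zeros in that column are the intersection.
  x = 0: f ≡ 0 at y ∈ {9}; g ≡ 0 at y ∈ {5}; common: ∅.
  x = 1: f ≡ 0 at y ∈ {0, 4}; g ≡ 0 at y ∈ {6}; common: ∅.
  x = 2: f ≡ 0 at y ∈ ∅; g ≡ 0 at y ∈ {7}; common: ∅.
  x = 3: f ≡ 0 at y ∈ ∅; g ≡ 0 at y ∈ {8}; common: ∅.
  x = 4: f ≡ 0 at y ∈ ∅; g ≡ 0 at y ∈ {9}; common: ∅.
  x = 5: f ≡ 0 at y ∈ ∅; g ≡ 0 at y ∈ {10}; common: ∅.
  x = 6: f ≡ 0 at y ∈ ∅; g ≡ 0 at y ∈ {0}; common: ∅.
  x = 7: f ≡ 0 at y ∈ {2, 6}; g ≡ 0 at y ∈ {1}; common: ∅.
  x = 8: f ≡ 0 at y ∈ {8}; g ≡ 0 at y ∈ {2}; common: ∅.
  x = 9: f ≡ 0 at y ∈ {4, 9}; g ≡ 0 at y ∈ {3}; common: ∅.
  x = 10: f ≡ 0 at y ∈ {2, 8}; g ≡ 0 at y ∈ {4}; common: ∅.
Collecting: common zeros = ∅, so the count is 0.
Comparison with the Bézout bound: 0 ≤ 2 = deg(f)·deg(g), as expected for curves with no common component (the affine F_11-count falls short of the bound because intersections may lie at infinity, over extension fields, or carry multiplicity).


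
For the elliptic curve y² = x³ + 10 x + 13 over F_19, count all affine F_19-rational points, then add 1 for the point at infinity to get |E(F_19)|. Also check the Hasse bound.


Affine points = {(1, 9), (1, 10), (5, 6), (5, 13), (6, 2), (6, 17), (8, 4), (8, 15), (10, 7), (10, 12), (14, 3), (14, 16), (15, 2), (15, 17), (17, 2), (17, 17)}; affine count = 16; |E(F_19)| = 17.

Discriminant check: Δ ∝ 4a³ + 27b² = 4·10³ + 27·13² = 4·1000 + 27·169 ≡ 13 (mod 19). Nonzero ⇒ E is nonsingular.
For each x ∈ F_19, compute rhs = x³ + 10·x + 13 mod 19, then count y ∈ F_19 with y² ≡ rhs.
  x = 0: rhs = 13, matching y values: none (0 points).
  x = 1: rhs = 5, matching y values: 9, 10 (2 points).
  x = 2: rhs = 3, matching y values: none (0 points).
  x = 3: rhs = 13, matching y values: none (0 points).
  x = 4: rhs = 3, matching y values: none (0 points).
  x = 5: rhs = 17, matching y values: 6, 13 (2 points).
  x = 6: rhs = 4, matching y values: 2, 17 (2 points).
  x = 7: rhs = 8, matching y values: none (0 points).
  x = 8: rhs = 16, matching y values: 4, 15 (2 points).
  x = 9: rhs = 15, matching y values: none (0 points).
  x = 10: rhs = 11, matching y values: 7, 12 (2 points).
  x = 11: rhs = 10, matching y values: none (0 points).
  x = 12: rhs = 18, matching y values: none (0 points).
  x = 13: rhs = 3, matching y values: none (0 points).
  x = 14: rhs = 9, matching y values: 3, 16 (2 points).
  x = 15: rhs = 4, matching y values: 2, 17 (2 points).
  x = 16: rhs = 13, matching y values: none (0 points).
  x = 17: rhs = 4, matching y values: 2, 17 (2 points).
  x = 18: rhs = 2, matching y values: none (0 points).
Total affine count: 16.
Full point count |E(F_19)| = 16 + 1 = 17.
Hasse bound: |17 − (19+1)| = |-3| = 3 ≤ 2√19 ≈ 8.7178 ✓.
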